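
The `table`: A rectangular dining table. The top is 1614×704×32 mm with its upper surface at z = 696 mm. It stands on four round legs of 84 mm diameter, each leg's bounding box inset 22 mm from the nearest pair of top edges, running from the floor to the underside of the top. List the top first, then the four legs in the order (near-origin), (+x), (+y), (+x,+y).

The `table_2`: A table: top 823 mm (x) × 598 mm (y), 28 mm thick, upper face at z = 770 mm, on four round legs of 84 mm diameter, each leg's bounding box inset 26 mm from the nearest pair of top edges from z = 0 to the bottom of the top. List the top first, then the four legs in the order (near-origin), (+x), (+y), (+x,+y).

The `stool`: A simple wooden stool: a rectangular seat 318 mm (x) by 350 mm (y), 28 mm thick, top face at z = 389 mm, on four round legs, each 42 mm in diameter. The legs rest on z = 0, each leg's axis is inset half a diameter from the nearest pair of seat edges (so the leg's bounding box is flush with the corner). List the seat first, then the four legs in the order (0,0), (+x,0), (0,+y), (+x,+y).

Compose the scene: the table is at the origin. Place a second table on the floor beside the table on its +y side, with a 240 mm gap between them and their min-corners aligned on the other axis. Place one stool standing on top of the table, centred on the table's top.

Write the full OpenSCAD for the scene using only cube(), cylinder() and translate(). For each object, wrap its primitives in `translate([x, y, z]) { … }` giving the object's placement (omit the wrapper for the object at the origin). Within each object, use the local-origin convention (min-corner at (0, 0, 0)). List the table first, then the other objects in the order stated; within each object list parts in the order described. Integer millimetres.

translate([0, 0, 664]) cube([1614, 704, 32]);
translate([64, 64, 0]) cylinder(h = 664, r = 42);
translate([1550, 64, 0]) cylinder(h = 664, r = 42);
translate([64, 640, 0]) cylinder(h = 664, r = 42);
translate([1550, 640, 0]) cylinder(h = 664, r = 42);
translate([0, 944, 0]) {
  translate([0, 0, 742]) cube([823, 598, 28]);
  translate([68, 68, 0]) cylinder(h = 742, r = 42);
  translate([755, 68, 0]) cylinder(h = 742, r = 42);
  translate([68, 530, 0]) cylinder(h = 742, r = 42);
  translate([755, 530, 0]) cylinder(h = 742, r = 42);
}
translate([648, 177, 696]) {
  translate([0, 0, 361]) cube([318, 350, 28]);
  translate([21, 21, 0]) cylinder(h = 361, r = 21);
  translate([297, 21, 0]) cylinder(h = 361, r = 21);
  translate([21, 329, 0]) cylinder(h = 361, r = 21);
  translate([297, 329, 0]) cylinder(h = 361, r = 21);
}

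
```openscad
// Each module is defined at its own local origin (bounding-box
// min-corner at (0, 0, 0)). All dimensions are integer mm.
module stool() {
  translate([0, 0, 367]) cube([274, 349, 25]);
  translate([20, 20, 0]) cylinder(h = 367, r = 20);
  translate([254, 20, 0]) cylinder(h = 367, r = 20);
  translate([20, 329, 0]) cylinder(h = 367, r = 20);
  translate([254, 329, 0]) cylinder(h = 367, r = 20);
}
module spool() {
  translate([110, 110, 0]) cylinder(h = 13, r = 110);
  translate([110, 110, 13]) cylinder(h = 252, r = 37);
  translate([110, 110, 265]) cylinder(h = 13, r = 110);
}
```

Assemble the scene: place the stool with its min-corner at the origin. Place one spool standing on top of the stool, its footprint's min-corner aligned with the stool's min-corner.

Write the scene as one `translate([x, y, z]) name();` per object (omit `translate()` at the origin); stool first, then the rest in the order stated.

stool();
translate([0, 0, 392]) spool();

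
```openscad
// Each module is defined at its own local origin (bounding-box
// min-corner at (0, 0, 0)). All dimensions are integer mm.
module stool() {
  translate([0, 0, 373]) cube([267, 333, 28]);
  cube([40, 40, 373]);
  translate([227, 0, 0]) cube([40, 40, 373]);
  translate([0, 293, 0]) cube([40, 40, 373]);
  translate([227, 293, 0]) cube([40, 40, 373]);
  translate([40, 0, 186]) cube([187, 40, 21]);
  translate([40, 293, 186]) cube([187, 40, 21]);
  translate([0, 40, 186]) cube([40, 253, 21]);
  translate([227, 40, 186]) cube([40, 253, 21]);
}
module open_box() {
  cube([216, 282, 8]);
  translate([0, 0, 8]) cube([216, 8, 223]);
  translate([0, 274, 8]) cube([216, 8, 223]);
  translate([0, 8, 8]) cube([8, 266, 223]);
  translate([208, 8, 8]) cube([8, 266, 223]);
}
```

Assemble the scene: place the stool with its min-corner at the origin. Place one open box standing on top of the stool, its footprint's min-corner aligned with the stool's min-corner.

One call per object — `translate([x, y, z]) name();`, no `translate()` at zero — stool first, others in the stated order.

stool();
translate([0, 0, 401]) open_box();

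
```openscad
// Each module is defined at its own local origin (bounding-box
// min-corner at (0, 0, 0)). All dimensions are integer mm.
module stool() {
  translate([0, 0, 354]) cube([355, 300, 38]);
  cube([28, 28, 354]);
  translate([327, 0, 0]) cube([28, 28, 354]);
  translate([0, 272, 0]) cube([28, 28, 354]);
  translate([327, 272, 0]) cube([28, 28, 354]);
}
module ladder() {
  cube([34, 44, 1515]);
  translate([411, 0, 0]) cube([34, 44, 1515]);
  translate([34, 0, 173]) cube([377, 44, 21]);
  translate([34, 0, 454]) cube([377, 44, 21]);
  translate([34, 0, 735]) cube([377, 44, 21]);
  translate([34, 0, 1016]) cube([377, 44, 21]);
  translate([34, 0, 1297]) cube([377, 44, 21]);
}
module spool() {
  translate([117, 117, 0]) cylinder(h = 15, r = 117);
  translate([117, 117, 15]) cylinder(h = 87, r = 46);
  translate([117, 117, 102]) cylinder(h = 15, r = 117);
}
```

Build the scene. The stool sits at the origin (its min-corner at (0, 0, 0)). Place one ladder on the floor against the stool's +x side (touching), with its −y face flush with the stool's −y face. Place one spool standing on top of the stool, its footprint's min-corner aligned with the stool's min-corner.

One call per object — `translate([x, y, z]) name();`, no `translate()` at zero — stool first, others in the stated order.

stool();
translate([355, 0, 0]) ladder();
translate([0, 0, 392]) spool();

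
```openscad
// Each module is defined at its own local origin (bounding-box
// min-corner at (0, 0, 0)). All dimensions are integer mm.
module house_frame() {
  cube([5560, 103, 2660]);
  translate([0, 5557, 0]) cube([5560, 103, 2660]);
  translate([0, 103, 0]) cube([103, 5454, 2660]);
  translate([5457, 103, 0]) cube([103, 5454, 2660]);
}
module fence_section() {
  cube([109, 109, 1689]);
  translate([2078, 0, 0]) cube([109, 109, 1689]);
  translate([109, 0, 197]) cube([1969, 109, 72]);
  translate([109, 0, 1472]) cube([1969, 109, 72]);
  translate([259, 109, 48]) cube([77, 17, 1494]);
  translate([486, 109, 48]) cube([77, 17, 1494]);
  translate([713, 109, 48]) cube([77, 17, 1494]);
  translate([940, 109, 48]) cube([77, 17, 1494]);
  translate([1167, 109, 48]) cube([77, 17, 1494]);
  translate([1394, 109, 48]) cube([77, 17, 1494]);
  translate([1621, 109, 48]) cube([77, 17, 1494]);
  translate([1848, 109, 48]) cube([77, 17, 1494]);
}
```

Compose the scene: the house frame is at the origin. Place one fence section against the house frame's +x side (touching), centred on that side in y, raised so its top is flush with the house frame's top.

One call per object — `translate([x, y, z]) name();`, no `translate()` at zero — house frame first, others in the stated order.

house_frame();
translate([5560, 2767, 971]) fence_section();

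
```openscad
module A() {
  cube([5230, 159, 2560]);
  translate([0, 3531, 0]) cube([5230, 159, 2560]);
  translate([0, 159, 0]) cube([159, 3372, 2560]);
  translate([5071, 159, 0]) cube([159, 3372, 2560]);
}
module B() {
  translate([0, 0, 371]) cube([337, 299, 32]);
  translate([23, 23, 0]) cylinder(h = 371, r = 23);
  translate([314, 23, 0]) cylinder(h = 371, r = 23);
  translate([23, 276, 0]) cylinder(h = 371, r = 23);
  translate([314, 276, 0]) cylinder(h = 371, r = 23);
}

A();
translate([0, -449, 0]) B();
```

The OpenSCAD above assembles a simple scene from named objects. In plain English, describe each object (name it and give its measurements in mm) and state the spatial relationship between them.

A is the wall frame of a small rectangular building: four walls, each 2560 mm tall and 159 mm thick, enclosing a footprint 5230 mm (x) by 3690 mm (y) outside-to-outside, with no floor or roof. The front and back walls (the −y and +y sides) span the full width; the two side walls fit between them.

B is a four-legged stool. The seat is 337×299 mm, 32 mm thick, top at z = 403 mm. It stands on four round legs, each 46 mm in diameter, from z = 0 to the seat underside, each leg's axis is inset half a diameter from the nearest pair of seat edges (so the leg's bounding box is flush with the corner).

The stool is on the floor beside the house frame on its −y side.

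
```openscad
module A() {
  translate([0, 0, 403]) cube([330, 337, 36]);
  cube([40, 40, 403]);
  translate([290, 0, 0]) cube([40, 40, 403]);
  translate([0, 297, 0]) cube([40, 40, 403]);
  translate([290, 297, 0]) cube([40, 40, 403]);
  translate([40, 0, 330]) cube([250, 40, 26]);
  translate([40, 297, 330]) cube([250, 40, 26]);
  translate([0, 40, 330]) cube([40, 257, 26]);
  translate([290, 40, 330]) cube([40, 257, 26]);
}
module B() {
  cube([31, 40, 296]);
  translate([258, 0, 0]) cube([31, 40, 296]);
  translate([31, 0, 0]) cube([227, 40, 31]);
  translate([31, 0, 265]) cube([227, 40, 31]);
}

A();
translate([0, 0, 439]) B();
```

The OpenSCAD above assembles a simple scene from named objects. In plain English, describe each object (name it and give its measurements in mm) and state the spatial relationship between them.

A is a four-legged stool. The seat is 330×337 mm, 36 mm thick, top at z = 439 mm. It stands on four square legs, each 40×40 mm in cross-section, from z = 0 to the seat underside, each flush with a corner of the seat. Four stretchers, 40 mm wide and 26 mm tall, connect adjacent legs with their undersides at z = 330 mm, each running between the inner faces of the legs it joins and aligned with the legs' outer faces on the other axis.

B is a picture frame with a 227×234 mm rectangular opening (x by z) and a uniform 31 mm border on every side. Frame depth is 40 mm along y. It is built from two vertical stiles running the full outside height and two horizontal rails spanning the gap between the stiles.

The picture frame is on top of the stool.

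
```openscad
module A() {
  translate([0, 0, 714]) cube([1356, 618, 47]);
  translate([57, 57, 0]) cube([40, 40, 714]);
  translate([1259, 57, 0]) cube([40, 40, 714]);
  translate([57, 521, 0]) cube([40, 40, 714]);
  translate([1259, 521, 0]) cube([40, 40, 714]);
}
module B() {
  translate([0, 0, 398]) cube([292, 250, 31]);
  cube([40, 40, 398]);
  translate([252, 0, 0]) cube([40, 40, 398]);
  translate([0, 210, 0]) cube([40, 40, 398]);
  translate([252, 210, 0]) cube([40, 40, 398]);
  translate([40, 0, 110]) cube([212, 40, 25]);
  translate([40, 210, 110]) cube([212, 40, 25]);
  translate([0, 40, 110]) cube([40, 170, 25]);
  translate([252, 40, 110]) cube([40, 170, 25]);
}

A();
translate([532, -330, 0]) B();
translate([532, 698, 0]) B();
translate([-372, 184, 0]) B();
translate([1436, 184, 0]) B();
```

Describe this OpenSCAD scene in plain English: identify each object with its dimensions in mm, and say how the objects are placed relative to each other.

A is a table: top 1356 mm (x) × 618 mm (y), 47 mm thick, upper face at z = 761 mm, on four 40×40 mm square legs, each inset 57 mm from the nearest pair of top edges, running from z = 0 to the bottom of the top.

B is a four-legged stool. The seat is a 292×250×31 mm slab whose top surface is at z = 429 mm; four square legs, each 40×40 mm in cross-section, run from the floor (z = 0) to the underside of the seat, each flush with a corner of the seat. Four stretchers, 40 mm wide and 25 mm tall, connect adjacent legs with their undersides at z = 110 mm, each running between the inner faces of the legs it joins and aligned with the legs' outer faces on the other axis.

Four stools sit around the table at the −y, +y, −x, +x sides.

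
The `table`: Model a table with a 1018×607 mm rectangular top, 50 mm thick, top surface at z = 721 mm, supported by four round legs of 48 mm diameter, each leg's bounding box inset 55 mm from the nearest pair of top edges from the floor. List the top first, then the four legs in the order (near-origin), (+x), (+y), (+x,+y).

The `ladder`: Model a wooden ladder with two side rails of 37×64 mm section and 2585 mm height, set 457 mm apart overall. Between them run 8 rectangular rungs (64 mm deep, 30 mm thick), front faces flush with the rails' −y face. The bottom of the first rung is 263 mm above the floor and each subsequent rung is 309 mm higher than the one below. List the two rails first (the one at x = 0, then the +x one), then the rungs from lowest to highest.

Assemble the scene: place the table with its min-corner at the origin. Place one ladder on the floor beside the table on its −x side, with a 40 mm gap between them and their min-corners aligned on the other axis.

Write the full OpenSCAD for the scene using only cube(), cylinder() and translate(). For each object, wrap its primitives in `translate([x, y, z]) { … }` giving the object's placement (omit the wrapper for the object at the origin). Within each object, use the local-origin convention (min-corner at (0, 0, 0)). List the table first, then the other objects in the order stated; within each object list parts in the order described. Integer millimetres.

translate([0, 0, 671]) cube([1018, 607, 50]);
translate([79, 79, 0]) cylinder(h = 671, r = 24);
translate([939, 79, 0]) cylinder(h = 671, r = 24);
translate([79, 528, 0]) cylinder(h = 671, r = 24);
translate([939, 528, 0]) cylinder(h = 671, r = 24);
translate([-497, 0, 0]) {
  cube([37, 64, 2585]);
  translate([420, 0, 0]) cube([37, 64, 2585]);
  translate([37, 0, 263]) cube([383, 64, 30]);
  translate([37, 0, 572]) cube([383, 64, 30]);
  translate([37, 0, 881]) cube([383, 64, 30]);
  translate([37, 0, 1190]) cube([383, 64, 30]);
  translate([37, 0, 1499]) cube([383, 64, 30]);
  translate([37, 0, 1808]) cube([383, 64, 30]);
  translate([37, 0, 2117]) cube([383, 64, 30]);
  translate([37, 0, 2426]) cube([383, 64, 30]);
}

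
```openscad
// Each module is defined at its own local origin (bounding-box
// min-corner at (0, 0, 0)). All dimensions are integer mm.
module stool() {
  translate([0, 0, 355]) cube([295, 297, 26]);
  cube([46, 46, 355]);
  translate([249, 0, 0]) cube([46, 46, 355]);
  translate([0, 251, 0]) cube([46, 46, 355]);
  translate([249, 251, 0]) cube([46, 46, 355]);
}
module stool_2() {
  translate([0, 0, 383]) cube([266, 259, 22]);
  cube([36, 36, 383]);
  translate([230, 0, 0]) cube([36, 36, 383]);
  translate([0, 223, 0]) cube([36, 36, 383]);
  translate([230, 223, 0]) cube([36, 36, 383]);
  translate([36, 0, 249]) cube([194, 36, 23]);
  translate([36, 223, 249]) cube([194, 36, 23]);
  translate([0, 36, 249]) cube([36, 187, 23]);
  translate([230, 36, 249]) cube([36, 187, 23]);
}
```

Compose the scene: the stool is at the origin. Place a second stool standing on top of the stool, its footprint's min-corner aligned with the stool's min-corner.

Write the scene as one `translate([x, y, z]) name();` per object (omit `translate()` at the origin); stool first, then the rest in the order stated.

stool();
translate([0, 0, 381]) stool_2();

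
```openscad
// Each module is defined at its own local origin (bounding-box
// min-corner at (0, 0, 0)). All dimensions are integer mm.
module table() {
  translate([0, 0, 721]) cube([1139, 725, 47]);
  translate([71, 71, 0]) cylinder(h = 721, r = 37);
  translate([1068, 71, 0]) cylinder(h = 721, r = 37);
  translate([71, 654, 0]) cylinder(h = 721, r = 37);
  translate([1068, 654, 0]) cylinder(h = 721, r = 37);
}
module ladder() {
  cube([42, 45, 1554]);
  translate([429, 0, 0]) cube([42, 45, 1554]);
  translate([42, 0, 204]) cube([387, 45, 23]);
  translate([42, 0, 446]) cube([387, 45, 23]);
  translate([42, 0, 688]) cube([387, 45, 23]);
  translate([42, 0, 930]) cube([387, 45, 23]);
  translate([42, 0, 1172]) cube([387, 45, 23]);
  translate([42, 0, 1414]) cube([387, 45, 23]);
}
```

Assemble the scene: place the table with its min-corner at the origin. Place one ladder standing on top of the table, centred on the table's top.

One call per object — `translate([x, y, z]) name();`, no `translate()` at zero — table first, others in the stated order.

table();
translate([334, 340, 768]) ladder();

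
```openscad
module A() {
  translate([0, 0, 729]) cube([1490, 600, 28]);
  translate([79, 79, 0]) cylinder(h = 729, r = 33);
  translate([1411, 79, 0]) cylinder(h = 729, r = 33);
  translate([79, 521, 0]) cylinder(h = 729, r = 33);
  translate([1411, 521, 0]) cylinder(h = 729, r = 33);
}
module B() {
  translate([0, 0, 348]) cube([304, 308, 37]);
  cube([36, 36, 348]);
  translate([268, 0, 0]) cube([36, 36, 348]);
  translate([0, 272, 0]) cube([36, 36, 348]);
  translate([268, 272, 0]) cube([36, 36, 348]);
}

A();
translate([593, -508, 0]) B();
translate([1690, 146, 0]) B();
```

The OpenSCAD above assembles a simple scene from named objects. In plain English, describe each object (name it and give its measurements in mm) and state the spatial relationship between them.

A is a table: top 1490 mm (x) × 600 mm (y), 28 mm thick, upper face at z = 757 mm, on four round legs of 66 mm diameter, each leg's bounding box inset 46 mm from the nearest pair of top edges, running from z = 0 to the bottom of the top.

B is a four-legged stool. The seat is 304×308 mm, 37 mm thick, top at z = 385 mm. It stands on four square legs, each 36×36 mm in cross-section, from z = 0 to the seat underside, each flush with a corner of the seat.

Two stools sit around the table at the −y, +x sides.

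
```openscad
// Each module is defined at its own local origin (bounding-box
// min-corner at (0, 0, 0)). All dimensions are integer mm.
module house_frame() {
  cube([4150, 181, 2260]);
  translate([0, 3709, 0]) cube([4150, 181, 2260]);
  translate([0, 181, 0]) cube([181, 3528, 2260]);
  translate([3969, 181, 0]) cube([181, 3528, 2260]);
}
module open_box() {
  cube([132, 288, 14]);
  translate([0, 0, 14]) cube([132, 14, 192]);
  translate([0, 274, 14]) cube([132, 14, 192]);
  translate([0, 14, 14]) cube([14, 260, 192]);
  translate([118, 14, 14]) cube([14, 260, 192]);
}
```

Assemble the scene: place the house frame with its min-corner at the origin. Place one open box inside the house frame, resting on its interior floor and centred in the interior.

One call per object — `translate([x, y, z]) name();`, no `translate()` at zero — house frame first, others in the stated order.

house_frame();
translate([2009, 1801, 0]) open_box();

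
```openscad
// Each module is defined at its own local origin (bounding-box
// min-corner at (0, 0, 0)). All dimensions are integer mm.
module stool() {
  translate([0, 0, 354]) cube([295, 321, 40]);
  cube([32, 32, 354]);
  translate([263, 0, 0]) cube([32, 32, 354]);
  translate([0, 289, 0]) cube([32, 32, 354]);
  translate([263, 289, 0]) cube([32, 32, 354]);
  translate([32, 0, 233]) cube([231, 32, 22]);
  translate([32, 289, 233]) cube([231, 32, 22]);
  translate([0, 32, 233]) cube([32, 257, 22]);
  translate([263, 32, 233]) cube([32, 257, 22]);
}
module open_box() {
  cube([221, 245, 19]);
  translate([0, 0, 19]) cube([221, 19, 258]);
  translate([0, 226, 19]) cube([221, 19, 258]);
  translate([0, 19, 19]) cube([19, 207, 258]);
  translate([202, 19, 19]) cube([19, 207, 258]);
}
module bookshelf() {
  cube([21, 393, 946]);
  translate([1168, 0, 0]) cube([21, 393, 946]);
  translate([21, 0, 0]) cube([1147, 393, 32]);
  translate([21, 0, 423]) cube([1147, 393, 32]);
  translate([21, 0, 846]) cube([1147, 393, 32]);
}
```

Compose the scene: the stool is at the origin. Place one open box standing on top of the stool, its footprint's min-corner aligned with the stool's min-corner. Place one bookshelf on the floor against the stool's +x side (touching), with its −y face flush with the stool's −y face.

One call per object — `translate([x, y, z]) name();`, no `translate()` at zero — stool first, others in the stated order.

stool();
translate([0, 0, 394]) open_box();
translate([295, 0, 0]) bookshelf();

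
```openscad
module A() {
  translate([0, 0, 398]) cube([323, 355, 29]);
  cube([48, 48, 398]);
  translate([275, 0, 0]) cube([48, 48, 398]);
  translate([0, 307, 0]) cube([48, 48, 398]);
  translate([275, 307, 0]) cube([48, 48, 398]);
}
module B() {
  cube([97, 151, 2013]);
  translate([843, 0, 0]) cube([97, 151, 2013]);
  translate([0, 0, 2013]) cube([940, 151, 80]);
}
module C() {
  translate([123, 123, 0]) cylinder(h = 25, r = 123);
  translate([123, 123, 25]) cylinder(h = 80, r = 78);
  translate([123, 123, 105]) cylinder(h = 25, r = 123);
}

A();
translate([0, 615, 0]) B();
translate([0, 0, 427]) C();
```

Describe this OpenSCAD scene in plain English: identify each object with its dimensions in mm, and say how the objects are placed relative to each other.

A is a four-legged stool. The seat is 323×355 mm, 29 mm thick, top at z = 427 mm. It stands on four square legs, each 48×48 mm in cross-section, from z = 0 to the seat underside, each flush with a corner of the seat.

B is a rectangular door frame: two vertical jambs of 97×151 mm section, 2013 mm tall, with a clear opening 746 mm wide between their inner faces. A header 80 mm tall and 151 mm deep lies on top of the jambs and spans the full outside width.

C is a spool: two coaxial disc flanges of radius 123 mm and thickness 25 mm, joined by a core cylinder of radius 78 mm and height 80 mm. The lower flange rests on z = 0 and the three cylinders share a vertical axis.

The door frame is on the floor beside the stool on its +y side. The spool is on top of the stool.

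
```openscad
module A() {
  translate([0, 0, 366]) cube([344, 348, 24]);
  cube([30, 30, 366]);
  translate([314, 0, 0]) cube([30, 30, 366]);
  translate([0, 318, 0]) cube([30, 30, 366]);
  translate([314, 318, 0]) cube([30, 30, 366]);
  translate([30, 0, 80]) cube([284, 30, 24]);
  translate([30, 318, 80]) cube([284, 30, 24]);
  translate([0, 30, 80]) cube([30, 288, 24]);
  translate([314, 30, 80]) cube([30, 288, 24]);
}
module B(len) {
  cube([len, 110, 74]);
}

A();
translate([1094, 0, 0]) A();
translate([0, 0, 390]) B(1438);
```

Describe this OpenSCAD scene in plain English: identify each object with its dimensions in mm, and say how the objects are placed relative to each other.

A is a four-legged stool. The seat is a 344×348×24 mm slab whose top surface is at z = 390 mm; four square legs, each 30×30 mm in cross-section, run from the floor (z = 0) to the underside of the seat, each flush with a corner of the seat. Four stretchers, 30 mm wide and 24 mm tall, connect adjacent legs with their undersides at z = 80 mm, each running between the inner faces of the legs it joins and aligned with the legs' outer faces on the other axis.

B is a rectangular beam 1438 mm long (x), 110 mm deep (y), 74 mm thick (z).

The beam spans the tops of two stools placed 750 mm apart, resting at z = 390 mm.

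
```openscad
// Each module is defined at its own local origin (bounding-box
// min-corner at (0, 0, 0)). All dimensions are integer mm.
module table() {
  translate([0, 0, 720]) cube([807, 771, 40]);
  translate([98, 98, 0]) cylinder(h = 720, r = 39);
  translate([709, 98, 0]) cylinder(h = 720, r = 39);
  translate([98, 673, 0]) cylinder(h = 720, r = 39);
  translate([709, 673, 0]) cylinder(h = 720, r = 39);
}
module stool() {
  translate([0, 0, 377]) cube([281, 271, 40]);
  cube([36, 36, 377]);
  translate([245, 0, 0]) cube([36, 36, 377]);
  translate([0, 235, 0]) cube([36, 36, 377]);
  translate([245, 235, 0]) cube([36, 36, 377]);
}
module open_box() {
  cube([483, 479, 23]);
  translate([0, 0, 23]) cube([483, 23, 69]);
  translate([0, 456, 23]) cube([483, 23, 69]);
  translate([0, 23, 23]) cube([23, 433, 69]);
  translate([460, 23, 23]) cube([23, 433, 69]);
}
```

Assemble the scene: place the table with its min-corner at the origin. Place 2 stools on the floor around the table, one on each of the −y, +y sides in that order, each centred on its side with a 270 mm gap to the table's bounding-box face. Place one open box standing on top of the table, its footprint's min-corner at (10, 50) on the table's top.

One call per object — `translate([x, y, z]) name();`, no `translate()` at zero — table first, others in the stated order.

table();
translate([263, -541, 0]) stool();
translate([263, 1041, 0]) stool();
translate([10, 50, 760]) open_box();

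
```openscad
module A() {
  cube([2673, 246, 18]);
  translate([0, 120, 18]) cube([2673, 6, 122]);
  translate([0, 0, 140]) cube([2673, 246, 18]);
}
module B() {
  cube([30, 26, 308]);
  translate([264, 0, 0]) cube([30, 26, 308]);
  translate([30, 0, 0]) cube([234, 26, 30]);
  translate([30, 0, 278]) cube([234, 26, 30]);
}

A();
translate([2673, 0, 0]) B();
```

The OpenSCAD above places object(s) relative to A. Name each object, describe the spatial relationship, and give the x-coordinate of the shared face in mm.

A is an I-beam. B is a picture frame. The picture frame is against the I-beam's +x side, with their −y faces flush. The x-coordinate of the shared face is 2673 mm.

The I-beam's +x face and the picture frame's −x face are both at x = 2673 mm.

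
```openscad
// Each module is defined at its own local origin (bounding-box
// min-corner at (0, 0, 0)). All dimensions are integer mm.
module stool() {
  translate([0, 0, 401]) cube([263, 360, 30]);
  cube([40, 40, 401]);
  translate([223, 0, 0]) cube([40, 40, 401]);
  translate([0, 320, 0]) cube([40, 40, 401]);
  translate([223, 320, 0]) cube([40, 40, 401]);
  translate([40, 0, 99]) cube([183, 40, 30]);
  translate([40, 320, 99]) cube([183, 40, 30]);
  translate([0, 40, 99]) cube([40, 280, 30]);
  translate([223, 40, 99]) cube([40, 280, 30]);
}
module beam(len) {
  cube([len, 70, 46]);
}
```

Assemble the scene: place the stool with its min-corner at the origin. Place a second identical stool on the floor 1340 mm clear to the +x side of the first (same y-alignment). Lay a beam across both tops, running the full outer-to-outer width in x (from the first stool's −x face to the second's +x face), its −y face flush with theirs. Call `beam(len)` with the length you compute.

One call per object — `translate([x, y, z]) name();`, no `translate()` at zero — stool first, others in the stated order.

stool();
translate([1603, 0, 0]) stool();
translate([0, 0, 431]) beam(1866);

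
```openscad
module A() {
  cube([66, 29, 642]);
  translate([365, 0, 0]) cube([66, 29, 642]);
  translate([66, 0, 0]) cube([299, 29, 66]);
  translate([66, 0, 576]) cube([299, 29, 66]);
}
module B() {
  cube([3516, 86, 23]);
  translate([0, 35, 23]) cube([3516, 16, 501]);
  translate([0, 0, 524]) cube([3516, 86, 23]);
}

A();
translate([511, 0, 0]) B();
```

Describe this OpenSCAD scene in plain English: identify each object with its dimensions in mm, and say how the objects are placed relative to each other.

A is a picture frame with a 299×510 mm rectangular opening (x by z) and a uniform 66 mm border on every side. Frame depth is 29 mm along y. It is built from two vertical stiles running the full outside height and two horizontal rails spanning the gap between the stiles.

B is an I-beam lying along x, 3516 mm long. Overall section height 547 mm. Two flanges 86 mm wide (y) and 23 mm thick, one on the floor and one at the top; a web 16 mm thick runs between them, centred on the flange width.

The I-beam is on the floor beside the picture frame on its +x side.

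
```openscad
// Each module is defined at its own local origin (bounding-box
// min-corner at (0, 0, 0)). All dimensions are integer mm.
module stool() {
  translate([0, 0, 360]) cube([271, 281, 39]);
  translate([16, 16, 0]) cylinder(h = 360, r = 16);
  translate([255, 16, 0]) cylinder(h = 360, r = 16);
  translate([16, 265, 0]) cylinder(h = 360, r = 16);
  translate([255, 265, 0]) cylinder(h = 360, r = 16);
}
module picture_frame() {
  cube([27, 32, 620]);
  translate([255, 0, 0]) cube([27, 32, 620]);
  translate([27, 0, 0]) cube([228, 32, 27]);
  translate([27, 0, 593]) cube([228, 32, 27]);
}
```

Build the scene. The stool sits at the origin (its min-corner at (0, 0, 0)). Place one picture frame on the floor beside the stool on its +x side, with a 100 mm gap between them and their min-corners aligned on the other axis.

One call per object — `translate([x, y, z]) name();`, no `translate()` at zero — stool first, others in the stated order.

stool();
translate([371, 0, 0]) picture_frame();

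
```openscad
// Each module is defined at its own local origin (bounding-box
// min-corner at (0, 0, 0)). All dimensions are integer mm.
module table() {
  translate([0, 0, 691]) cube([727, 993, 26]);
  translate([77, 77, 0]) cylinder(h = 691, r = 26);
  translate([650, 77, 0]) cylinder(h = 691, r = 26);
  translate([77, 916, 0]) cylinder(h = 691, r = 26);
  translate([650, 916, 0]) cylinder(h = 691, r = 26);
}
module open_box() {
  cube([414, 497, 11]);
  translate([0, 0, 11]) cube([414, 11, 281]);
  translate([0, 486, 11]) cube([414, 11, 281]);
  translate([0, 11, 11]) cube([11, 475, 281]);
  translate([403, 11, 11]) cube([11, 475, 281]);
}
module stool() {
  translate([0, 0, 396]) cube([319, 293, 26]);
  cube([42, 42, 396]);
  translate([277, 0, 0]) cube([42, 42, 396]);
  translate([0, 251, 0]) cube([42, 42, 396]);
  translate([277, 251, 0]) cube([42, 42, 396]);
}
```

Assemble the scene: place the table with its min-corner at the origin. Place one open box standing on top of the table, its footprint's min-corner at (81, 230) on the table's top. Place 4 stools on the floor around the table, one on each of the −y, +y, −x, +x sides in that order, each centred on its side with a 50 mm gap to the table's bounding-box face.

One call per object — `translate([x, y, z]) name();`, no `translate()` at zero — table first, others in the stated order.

table();
translate([81, 230, 717]) open_box();
translate([204, -343, 0]) stool();
translate([204, 1043, 0]) stool();
translate([-369, 350, 0]) stool();
translate([777, 350, 0]) stool();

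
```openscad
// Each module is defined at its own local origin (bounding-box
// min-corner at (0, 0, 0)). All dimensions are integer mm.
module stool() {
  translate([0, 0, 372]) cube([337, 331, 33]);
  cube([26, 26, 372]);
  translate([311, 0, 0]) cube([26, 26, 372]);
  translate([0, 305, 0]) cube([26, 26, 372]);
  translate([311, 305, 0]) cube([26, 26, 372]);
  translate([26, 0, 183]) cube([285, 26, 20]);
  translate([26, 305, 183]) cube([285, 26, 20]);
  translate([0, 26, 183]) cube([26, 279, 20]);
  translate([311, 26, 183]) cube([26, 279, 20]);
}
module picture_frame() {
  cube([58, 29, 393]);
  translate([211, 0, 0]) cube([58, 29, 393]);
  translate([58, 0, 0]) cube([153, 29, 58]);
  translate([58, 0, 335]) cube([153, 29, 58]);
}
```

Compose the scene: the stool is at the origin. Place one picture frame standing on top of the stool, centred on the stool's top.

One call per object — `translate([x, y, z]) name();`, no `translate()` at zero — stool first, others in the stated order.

stool();
translate([34, 151, 405]) picture_frame();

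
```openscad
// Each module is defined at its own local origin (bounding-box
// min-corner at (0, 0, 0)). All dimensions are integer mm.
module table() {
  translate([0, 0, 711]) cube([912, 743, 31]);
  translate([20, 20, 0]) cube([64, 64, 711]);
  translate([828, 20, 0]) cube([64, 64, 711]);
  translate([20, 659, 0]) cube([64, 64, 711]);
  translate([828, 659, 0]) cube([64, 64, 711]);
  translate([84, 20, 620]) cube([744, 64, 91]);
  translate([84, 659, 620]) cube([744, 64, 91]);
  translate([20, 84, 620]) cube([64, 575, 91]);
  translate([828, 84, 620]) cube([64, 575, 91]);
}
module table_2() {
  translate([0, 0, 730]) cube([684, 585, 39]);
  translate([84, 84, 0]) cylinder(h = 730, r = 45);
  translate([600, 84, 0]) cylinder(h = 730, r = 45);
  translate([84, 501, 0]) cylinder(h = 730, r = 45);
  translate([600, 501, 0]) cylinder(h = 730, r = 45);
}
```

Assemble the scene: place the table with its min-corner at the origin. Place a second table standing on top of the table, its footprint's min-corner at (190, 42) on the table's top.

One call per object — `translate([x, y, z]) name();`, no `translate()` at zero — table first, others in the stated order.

table();
translate([190, 42, 742]) table_2();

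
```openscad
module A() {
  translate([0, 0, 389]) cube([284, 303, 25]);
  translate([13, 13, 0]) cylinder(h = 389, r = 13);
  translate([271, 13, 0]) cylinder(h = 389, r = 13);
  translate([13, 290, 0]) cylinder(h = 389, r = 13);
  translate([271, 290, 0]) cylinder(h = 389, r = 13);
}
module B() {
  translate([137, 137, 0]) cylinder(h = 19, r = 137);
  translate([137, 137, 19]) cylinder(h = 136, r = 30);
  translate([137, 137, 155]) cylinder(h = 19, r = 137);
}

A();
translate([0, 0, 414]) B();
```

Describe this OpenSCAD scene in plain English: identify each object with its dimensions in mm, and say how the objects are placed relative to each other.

A is a four-legged stool. The seat is a 284×303×25 mm slab whose top surface is at z = 414 mm; four round legs, each 26 mm in diameter, run from the floor (z = 0) to the underside of the seat, each leg's axis is inset half a diameter from the nearest pair of seat edges (so the leg's bounding box is flush with the corner).

B is a spool: two coaxial disc flanges of radius 137 mm and thickness 19 mm, joined by a core cylinder of radius 30 mm and height 136 mm. The lower flange rests on z = 0 and the three cylinders share a vertical axis.

The spool is on top of the stool.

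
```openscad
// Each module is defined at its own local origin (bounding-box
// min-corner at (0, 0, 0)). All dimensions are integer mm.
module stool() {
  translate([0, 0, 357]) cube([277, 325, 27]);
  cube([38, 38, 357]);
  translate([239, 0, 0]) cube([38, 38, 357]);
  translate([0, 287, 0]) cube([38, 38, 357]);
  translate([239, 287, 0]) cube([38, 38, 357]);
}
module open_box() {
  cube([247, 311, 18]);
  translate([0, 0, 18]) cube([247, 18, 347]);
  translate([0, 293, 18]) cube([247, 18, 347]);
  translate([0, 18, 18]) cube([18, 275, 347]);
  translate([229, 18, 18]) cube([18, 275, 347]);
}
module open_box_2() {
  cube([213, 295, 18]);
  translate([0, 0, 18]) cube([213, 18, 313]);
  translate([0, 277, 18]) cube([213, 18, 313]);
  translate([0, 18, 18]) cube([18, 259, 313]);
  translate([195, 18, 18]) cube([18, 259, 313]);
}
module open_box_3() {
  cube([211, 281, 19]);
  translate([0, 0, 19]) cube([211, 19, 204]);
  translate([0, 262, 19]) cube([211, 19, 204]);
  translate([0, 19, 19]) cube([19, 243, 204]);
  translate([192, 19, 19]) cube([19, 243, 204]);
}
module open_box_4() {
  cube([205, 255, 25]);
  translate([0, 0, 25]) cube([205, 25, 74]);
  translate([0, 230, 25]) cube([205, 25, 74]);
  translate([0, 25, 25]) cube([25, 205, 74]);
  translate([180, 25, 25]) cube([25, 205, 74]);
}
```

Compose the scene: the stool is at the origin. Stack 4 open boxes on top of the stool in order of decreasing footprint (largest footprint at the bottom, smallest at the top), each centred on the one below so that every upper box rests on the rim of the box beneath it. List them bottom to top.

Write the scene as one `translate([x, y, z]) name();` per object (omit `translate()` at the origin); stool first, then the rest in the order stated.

stool();
translate([15, 7, 384]) open_box();
translate([32, 15, 749]) open_box_2();
translate([33, 22, 1080]) open_box_3();
translate([36, 35, 1303]) open_box_4();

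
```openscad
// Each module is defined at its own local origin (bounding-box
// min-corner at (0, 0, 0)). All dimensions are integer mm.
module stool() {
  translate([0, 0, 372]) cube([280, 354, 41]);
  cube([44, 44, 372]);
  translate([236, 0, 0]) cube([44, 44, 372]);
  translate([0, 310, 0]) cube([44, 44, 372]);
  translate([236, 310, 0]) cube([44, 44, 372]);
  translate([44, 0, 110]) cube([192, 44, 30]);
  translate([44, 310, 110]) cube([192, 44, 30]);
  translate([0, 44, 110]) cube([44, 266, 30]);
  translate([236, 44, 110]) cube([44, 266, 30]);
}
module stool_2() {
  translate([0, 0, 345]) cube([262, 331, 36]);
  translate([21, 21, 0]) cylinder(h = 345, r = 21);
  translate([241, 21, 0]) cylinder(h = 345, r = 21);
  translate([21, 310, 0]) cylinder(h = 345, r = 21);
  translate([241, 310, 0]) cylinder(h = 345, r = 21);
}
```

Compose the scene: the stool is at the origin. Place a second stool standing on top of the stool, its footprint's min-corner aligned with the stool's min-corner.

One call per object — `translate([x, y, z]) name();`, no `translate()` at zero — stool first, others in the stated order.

stool();
translate([0, 0, 413]) stool_2();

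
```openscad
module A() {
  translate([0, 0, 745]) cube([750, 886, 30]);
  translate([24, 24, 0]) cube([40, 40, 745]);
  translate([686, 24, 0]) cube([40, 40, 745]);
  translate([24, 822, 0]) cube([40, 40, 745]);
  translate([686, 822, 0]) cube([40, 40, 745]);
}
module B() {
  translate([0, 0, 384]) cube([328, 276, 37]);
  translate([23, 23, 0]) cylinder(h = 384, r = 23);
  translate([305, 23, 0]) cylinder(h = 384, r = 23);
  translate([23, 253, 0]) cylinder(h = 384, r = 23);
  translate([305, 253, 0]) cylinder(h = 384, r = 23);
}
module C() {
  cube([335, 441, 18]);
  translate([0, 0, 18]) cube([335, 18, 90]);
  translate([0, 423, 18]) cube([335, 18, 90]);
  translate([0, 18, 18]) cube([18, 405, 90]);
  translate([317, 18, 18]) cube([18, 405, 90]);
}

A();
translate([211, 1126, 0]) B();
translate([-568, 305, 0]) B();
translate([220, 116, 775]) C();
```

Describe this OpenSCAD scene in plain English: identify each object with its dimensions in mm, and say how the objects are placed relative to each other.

A is a table with a 750×886 mm rectangular top, 30 mm thick, top surface at z = 775 mm, supported by four 40×40 mm square legs, each inset 24 mm from the nearest pair of top edges, running from the floor.

B is a four-legged stool. The seat is a 328×276×37 mm slab whose top surface is at z = 421 mm; four round legs, each 46 mm in diameter, run from the floor (z = 0) to the underside of the seat, each leg's axis is inset half a diameter from the nearest pair of seat edges (so the leg's bounding box is flush with the corner).

C is an open-topped rectangular box: outside dimensions 335×441×108 mm, with a uniform wall and base thickness of 18 mm. The base is a full 335×441 slab on the floor; four walls sit on top of the base. The front and back walls (the −y and +y sides) span the full width; the two side walls fit between them.

Two stools sit around the table at the +y, −x sides. The open box is on top of the table.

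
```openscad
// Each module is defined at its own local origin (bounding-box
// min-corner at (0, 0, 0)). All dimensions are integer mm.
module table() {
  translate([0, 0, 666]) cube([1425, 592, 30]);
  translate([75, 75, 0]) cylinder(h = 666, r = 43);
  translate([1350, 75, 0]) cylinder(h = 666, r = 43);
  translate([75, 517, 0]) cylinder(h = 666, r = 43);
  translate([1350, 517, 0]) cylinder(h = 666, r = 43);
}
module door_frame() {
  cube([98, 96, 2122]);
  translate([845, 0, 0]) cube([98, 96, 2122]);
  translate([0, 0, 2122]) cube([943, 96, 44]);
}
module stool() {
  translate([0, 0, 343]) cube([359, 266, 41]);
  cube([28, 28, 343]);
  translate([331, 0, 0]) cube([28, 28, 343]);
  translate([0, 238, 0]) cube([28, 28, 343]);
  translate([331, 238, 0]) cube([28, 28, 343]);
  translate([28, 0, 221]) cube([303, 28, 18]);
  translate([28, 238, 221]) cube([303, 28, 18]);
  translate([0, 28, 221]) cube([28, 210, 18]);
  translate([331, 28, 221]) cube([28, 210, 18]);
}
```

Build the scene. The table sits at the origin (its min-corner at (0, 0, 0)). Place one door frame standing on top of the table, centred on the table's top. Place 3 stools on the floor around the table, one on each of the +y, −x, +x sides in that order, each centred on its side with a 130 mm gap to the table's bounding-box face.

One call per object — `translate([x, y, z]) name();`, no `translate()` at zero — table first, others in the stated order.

table();
translate([241, 248, 696]) door_frame();
translate([533, 722, 0]) stool();
translate([-489, 163, 0]) stool();
translate([1555, 163, 0]) stool();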